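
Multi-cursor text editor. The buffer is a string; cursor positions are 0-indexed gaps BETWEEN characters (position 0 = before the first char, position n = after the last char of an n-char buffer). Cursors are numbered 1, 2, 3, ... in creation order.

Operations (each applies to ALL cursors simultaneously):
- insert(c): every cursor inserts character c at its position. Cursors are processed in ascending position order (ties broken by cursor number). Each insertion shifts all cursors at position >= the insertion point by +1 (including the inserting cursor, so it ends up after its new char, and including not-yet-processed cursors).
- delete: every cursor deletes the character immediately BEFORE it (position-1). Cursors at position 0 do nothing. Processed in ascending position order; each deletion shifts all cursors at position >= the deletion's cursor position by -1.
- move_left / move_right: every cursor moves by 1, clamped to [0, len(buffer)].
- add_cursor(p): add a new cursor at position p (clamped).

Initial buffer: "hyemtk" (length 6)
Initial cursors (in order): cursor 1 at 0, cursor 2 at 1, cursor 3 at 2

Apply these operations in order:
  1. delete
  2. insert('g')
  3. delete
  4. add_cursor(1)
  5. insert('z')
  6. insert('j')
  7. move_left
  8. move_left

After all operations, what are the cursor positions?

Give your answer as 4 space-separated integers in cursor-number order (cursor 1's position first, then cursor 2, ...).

After op 1 (delete): buffer="emtk" (len 4), cursors c1@0 c2@0 c3@0, authorship ....
After op 2 (insert('g')): buffer="gggemtk" (len 7), cursors c1@3 c2@3 c3@3, authorship 123....
After op 3 (delete): buffer="emtk" (len 4), cursors c1@0 c2@0 c3@0, authorship ....
After op 4 (add_cursor(1)): buffer="emtk" (len 4), cursors c1@0 c2@0 c3@0 c4@1, authorship ....
After op 5 (insert('z')): buffer="zzzezmtk" (len 8), cursors c1@3 c2@3 c3@3 c4@5, authorship 123.4...
After op 6 (insert('j')): buffer="zzzjjjezjmtk" (len 12), cursors c1@6 c2@6 c3@6 c4@9, authorship 123123.44...
After op 7 (move_left): buffer="zzzjjjezjmtk" (len 12), cursors c1@5 c2@5 c3@5 c4@8, authorship 123123.44...
After op 8 (move_left): buffer="zzzjjjezjmtk" (len 12), cursors c1@4 c2@4 c3@4 c4@7, authorship 123123.44...

Answer: 4 4 4 7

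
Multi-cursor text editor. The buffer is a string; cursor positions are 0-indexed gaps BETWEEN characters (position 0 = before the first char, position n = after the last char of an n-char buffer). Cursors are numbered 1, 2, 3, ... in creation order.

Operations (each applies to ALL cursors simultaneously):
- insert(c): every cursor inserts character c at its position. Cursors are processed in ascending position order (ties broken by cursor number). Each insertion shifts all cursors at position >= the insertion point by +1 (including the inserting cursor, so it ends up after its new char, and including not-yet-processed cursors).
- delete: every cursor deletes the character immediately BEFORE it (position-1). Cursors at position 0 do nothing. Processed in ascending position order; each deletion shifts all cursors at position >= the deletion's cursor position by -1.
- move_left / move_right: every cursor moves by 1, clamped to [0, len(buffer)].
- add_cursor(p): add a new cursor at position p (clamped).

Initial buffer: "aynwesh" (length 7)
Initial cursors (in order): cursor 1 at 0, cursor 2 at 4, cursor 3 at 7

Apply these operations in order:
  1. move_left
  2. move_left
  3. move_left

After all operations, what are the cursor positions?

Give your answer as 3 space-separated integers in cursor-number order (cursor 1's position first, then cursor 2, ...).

Answer: 0 1 4

Derivation:
After op 1 (move_left): buffer="aynwesh" (len 7), cursors c1@0 c2@3 c3@6, authorship .......
After op 2 (move_left): buffer="aynwesh" (len 7), cursors c1@0 c2@2 c3@5, authorship .......
After op 3 (move_left): buffer="aynwesh" (len 7), cursors c1@0 c2@1 c3@4, authorship .......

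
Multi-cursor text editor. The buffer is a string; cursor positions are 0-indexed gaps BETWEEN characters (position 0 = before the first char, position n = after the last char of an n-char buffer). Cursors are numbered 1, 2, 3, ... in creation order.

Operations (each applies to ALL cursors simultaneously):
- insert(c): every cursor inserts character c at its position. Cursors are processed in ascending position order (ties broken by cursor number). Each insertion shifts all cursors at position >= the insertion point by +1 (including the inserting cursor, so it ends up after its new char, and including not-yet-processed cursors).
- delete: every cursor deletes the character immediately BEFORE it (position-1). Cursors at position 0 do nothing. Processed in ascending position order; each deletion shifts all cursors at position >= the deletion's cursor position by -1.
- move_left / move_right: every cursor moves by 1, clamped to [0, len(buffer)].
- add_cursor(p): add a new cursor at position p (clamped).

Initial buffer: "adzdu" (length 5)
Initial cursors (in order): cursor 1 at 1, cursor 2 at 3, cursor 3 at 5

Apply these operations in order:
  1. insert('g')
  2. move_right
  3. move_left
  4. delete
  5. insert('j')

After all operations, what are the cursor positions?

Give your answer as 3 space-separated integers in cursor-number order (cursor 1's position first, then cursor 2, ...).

Answer: 2 5 7

Derivation:
After op 1 (insert('g')): buffer="agdzgdug" (len 8), cursors c1@2 c2@5 c3@8, authorship .1..2..3
After op 2 (move_right): buffer="agdzgdug" (len 8), cursors c1@3 c2@6 c3@8, authorship .1..2..3
After op 3 (move_left): buffer="agdzgdug" (len 8), cursors c1@2 c2@5 c3@7, authorship .1..2..3
After op 4 (delete): buffer="adzdg" (len 5), cursors c1@1 c2@3 c3@4, authorship ....3
After op 5 (insert('j')): buffer="ajdzjdjg" (len 8), cursors c1@2 c2@5 c3@7, authorship .1..2.33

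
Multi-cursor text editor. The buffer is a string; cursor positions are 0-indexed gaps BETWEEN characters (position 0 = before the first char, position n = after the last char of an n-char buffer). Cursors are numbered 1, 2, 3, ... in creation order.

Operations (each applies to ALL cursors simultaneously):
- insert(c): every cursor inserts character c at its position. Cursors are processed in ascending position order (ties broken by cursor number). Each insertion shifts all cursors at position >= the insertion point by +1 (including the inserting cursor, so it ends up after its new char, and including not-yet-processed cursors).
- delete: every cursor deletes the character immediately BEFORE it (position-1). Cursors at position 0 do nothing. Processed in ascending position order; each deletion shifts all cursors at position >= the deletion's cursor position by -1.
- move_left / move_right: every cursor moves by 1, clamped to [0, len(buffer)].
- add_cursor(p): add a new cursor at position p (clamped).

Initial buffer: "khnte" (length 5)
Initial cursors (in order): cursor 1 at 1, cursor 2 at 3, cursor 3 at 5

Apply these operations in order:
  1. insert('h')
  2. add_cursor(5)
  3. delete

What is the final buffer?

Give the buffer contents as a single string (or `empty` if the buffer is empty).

Answer: khte

Derivation:
After op 1 (insert('h')): buffer="khhnhteh" (len 8), cursors c1@2 c2@5 c3@8, authorship .1..2..3
After op 2 (add_cursor(5)): buffer="khhnhteh" (len 8), cursors c1@2 c2@5 c4@5 c3@8, authorship .1..2..3
After op 3 (delete): buffer="khte" (len 4), cursors c1@1 c2@2 c4@2 c3@4, authorship ....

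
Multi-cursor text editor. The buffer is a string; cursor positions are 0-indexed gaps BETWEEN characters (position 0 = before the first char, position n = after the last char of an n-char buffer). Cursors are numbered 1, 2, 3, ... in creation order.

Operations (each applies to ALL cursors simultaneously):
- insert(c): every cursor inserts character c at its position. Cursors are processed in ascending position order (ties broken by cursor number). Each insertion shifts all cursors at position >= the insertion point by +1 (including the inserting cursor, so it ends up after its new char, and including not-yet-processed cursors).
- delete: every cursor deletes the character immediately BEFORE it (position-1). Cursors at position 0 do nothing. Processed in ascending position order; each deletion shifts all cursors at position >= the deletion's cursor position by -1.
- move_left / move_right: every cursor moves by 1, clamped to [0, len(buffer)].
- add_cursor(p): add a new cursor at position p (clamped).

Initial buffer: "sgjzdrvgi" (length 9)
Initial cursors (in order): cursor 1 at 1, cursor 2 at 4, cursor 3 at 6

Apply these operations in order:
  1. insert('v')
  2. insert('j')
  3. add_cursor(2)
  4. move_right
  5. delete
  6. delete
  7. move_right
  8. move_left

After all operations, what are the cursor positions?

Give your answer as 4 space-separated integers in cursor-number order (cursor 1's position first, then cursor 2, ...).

After op 1 (insert('v')): buffer="svgjzvdrvvgi" (len 12), cursors c1@2 c2@6 c3@9, authorship .1...2..3...
After op 2 (insert('j')): buffer="svjgjzvjdrvjvgi" (len 15), cursors c1@3 c2@8 c3@12, authorship .11...22..33...
After op 3 (add_cursor(2)): buffer="svjgjzvjdrvjvgi" (len 15), cursors c4@2 c1@3 c2@8 c3@12, authorship .11...22..33...
After op 4 (move_right): buffer="svjgjzvjdrvjvgi" (len 15), cursors c4@3 c1@4 c2@9 c3@13, authorship .11...22..33...
After op 5 (delete): buffer="svjzvjrvjgi" (len 11), cursors c1@2 c4@2 c2@6 c3@9, authorship .1..22.33..
After op 6 (delete): buffer="jzvrvgi" (len 7), cursors c1@0 c4@0 c2@3 c3@5, authorship ..2.3..
After op 7 (move_right): buffer="jzvrvgi" (len 7), cursors c1@1 c4@1 c2@4 c3@6, authorship ..2.3..
After op 8 (move_left): buffer="jzvrvgi" (len 7), cursors c1@0 c4@0 c2@3 c3@5, authorship ..2.3..

Answer: 0 3 5 0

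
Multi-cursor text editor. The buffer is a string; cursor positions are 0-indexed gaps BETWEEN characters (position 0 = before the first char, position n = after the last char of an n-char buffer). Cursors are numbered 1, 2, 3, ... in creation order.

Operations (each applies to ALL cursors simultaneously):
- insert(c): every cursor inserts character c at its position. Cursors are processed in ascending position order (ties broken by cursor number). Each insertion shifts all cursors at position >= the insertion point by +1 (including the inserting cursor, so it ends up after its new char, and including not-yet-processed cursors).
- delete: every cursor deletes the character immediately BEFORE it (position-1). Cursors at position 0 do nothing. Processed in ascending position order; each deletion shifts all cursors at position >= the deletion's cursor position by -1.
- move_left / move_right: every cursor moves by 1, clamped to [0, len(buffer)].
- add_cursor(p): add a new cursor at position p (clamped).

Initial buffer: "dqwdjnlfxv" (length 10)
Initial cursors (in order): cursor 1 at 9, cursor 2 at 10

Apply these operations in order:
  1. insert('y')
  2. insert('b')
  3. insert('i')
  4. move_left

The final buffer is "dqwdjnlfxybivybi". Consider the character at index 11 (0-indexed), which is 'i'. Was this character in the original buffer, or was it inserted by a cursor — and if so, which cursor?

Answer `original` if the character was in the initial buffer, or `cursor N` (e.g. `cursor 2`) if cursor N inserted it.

Answer: cursor 1

Derivation:
After op 1 (insert('y')): buffer="dqwdjnlfxyvy" (len 12), cursors c1@10 c2@12, authorship .........1.2
After op 2 (insert('b')): buffer="dqwdjnlfxybvyb" (len 14), cursors c1@11 c2@14, authorship .........11.22
After op 3 (insert('i')): buffer="dqwdjnlfxybivybi" (len 16), cursors c1@12 c2@16, authorship .........111.222
After op 4 (move_left): buffer="dqwdjnlfxybivybi" (len 16), cursors c1@11 c2@15, authorship .........111.222
Authorship (.=original, N=cursor N): . . . . . . . . . 1 1 1 . 2 2 2
Index 11: author = 1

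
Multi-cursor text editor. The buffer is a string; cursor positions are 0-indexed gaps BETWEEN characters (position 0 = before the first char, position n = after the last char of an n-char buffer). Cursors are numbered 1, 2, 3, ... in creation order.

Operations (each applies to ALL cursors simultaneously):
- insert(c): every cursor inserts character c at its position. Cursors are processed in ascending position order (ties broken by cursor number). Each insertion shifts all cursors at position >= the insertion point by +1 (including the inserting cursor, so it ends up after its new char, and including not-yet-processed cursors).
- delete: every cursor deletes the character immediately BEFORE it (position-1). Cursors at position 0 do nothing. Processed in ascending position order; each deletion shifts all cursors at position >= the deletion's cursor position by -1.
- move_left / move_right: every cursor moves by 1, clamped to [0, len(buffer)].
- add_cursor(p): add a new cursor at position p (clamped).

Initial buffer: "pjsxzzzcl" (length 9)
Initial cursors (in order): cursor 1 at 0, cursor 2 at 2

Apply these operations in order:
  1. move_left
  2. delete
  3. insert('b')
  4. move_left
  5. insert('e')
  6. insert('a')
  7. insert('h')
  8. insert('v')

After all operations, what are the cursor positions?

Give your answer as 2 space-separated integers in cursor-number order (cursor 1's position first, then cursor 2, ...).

After op 1 (move_left): buffer="pjsxzzzcl" (len 9), cursors c1@0 c2@1, authorship .........
After op 2 (delete): buffer="jsxzzzcl" (len 8), cursors c1@0 c2@0, authorship ........
After op 3 (insert('b')): buffer="bbjsxzzzcl" (len 10), cursors c1@2 c2@2, authorship 12........
After op 4 (move_left): buffer="bbjsxzzzcl" (len 10), cursors c1@1 c2@1, authorship 12........
After op 5 (insert('e')): buffer="beebjsxzzzcl" (len 12), cursors c1@3 c2@3, authorship 1122........
After op 6 (insert('a')): buffer="beeaabjsxzzzcl" (len 14), cursors c1@5 c2@5, authorship 112122........
After op 7 (insert('h')): buffer="beeaahhbjsxzzzcl" (len 16), cursors c1@7 c2@7, authorship 11212122........
After op 8 (insert('v')): buffer="beeaahhvvbjsxzzzcl" (len 18), cursors c1@9 c2@9, authorship 1121212122........

Answer: 9 9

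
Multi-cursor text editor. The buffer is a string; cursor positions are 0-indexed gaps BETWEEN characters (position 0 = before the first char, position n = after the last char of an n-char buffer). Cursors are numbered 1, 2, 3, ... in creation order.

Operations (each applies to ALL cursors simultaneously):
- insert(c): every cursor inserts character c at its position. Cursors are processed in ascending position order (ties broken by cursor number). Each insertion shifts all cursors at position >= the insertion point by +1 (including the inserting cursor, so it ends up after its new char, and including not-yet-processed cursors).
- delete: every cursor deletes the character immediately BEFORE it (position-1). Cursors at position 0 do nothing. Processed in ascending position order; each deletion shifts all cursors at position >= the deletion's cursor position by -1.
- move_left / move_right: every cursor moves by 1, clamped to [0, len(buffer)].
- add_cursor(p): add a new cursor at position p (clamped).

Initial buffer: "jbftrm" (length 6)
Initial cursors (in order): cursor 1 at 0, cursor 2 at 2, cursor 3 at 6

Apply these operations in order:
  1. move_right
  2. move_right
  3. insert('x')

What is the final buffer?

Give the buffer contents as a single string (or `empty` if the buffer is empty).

After op 1 (move_right): buffer="jbftrm" (len 6), cursors c1@1 c2@3 c3@6, authorship ......
After op 2 (move_right): buffer="jbftrm" (len 6), cursors c1@2 c2@4 c3@6, authorship ......
After op 3 (insert('x')): buffer="jbxftxrmx" (len 9), cursors c1@3 c2@6 c3@9, authorship ..1..2..3

Answer: jbxftxrmx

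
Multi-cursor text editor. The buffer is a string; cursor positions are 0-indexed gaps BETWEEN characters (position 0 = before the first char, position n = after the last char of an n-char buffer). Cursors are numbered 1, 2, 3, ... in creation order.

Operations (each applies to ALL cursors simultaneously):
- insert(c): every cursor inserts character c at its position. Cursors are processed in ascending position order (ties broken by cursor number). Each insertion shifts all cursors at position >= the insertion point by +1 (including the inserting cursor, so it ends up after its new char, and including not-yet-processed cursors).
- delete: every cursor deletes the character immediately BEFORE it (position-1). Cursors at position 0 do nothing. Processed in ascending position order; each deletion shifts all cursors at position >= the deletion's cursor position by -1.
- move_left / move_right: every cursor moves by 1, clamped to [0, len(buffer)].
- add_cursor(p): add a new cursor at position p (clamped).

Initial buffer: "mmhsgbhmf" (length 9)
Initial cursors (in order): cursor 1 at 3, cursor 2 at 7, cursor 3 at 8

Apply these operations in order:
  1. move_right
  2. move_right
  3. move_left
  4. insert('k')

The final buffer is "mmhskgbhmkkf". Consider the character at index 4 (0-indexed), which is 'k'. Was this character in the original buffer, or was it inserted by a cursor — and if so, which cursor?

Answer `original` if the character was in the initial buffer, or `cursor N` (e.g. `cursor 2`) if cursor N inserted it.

After op 1 (move_right): buffer="mmhsgbhmf" (len 9), cursors c1@4 c2@8 c3@9, authorship .........
After op 2 (move_right): buffer="mmhsgbhmf" (len 9), cursors c1@5 c2@9 c3@9, authorship .........
After op 3 (move_left): buffer="mmhsgbhmf" (len 9), cursors c1@4 c2@8 c3@8, authorship .........
After op 4 (insert('k')): buffer="mmhskgbhmkkf" (len 12), cursors c1@5 c2@11 c3@11, authorship ....1....23.
Authorship (.=original, N=cursor N): . . . . 1 . . . . 2 3 .
Index 4: author = 1

Answer: cursor 1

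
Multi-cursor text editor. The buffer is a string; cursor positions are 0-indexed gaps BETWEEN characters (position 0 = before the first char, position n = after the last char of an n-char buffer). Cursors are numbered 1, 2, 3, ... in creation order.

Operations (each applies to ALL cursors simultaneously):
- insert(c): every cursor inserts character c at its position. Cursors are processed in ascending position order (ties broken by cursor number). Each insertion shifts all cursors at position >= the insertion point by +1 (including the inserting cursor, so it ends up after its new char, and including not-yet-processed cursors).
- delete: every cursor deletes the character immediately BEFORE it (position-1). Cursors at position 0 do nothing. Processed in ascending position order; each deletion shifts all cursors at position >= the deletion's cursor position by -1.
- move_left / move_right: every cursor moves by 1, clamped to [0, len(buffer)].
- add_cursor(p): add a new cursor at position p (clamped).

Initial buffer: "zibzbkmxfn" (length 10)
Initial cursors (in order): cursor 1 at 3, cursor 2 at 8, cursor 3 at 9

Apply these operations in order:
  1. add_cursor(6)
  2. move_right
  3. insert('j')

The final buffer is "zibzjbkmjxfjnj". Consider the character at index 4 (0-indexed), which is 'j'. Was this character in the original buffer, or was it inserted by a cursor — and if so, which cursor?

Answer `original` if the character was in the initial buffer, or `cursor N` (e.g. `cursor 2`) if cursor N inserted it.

Answer: cursor 1

Derivation:
After op 1 (add_cursor(6)): buffer="zibzbkmxfn" (len 10), cursors c1@3 c4@6 c2@8 c3@9, authorship ..........
After op 2 (move_right): buffer="zibzbkmxfn" (len 10), cursors c1@4 c4@7 c2@9 c3@10, authorship ..........
After op 3 (insert('j')): buffer="zibzjbkmjxfjnj" (len 14), cursors c1@5 c4@9 c2@12 c3@14, authorship ....1...4..2.3
Authorship (.=original, N=cursor N): . . . . 1 . . . 4 . . 2 . 3
Index 4: author = 1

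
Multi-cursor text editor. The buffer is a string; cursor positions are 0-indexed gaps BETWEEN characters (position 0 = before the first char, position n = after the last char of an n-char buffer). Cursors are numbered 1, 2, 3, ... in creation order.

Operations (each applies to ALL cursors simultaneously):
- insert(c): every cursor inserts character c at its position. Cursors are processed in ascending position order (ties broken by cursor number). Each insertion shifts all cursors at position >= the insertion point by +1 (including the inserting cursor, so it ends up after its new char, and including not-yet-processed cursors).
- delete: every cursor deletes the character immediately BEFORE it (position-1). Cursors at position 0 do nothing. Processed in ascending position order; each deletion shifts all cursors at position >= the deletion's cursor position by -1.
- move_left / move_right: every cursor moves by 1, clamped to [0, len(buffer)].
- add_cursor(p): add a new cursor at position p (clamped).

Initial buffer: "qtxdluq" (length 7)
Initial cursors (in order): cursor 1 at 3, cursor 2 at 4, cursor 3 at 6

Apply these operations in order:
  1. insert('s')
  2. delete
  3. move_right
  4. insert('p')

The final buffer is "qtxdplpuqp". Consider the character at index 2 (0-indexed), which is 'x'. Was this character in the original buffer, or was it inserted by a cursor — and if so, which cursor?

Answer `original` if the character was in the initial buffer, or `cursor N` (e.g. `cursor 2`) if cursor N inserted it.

After op 1 (insert('s')): buffer="qtxsdslusq" (len 10), cursors c1@4 c2@6 c3@9, authorship ...1.2..3.
After op 2 (delete): buffer="qtxdluq" (len 7), cursors c1@3 c2@4 c3@6, authorship .......
After op 3 (move_right): buffer="qtxdluq" (len 7), cursors c1@4 c2@5 c3@7, authorship .......
After op 4 (insert('p')): buffer="qtxdplpuqp" (len 10), cursors c1@5 c2@7 c3@10, authorship ....1.2..3
Authorship (.=original, N=cursor N): . . . . 1 . 2 . . 3
Index 2: author = original

Answer: original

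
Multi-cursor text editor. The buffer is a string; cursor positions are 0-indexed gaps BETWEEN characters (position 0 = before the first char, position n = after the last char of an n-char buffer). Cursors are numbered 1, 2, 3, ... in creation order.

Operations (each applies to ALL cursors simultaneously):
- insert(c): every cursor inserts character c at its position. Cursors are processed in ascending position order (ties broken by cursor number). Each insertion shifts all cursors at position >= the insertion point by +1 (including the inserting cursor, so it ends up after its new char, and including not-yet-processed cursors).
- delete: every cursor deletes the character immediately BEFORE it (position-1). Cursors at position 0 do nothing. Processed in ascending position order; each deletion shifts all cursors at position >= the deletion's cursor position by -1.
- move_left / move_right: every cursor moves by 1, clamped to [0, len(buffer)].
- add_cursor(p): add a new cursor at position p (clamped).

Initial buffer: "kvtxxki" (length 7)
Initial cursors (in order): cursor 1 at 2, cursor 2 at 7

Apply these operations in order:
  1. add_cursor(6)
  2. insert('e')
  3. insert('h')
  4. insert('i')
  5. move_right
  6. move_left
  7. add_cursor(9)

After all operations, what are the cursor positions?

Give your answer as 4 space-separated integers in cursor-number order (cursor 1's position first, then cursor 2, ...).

After op 1 (add_cursor(6)): buffer="kvtxxki" (len 7), cursors c1@2 c3@6 c2@7, authorship .......
After op 2 (insert('e')): buffer="kvetxxkeie" (len 10), cursors c1@3 c3@8 c2@10, authorship ..1....3.2
After op 3 (insert('h')): buffer="kvehtxxkehieh" (len 13), cursors c1@4 c3@10 c2@13, authorship ..11....33.22
After op 4 (insert('i')): buffer="kvehitxxkehiiehi" (len 16), cursors c1@5 c3@12 c2@16, authorship ..111....333.222
After op 5 (move_right): buffer="kvehitxxkehiiehi" (len 16), cursors c1@6 c3@13 c2@16, authorship ..111....333.222
After op 6 (move_left): buffer="kvehitxxkehiiehi" (len 16), cursors c1@5 c3@12 c2@15, authorship ..111....333.222
After op 7 (add_cursor(9)): buffer="kvehitxxkehiiehi" (len 16), cursors c1@5 c4@9 c3@12 c2@15, authorship ..111....333.222

Answer: 5 15 12 9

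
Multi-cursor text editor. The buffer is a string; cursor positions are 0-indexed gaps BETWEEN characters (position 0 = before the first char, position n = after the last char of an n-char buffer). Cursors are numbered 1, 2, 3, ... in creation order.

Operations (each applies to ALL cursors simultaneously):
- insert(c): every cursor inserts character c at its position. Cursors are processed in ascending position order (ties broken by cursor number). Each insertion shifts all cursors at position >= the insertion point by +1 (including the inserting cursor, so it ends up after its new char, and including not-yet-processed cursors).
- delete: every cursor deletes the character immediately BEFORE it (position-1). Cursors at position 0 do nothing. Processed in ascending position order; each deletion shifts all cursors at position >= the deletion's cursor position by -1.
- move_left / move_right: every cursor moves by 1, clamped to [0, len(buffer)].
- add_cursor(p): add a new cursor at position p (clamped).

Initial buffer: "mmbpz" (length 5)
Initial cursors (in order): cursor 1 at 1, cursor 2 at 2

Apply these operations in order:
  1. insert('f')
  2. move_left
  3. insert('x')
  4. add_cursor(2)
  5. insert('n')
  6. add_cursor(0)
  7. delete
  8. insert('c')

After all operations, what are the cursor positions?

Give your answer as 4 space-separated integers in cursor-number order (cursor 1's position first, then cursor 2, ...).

After op 1 (insert('f')): buffer="mfmfbpz" (len 7), cursors c1@2 c2@4, authorship .1.2...
After op 2 (move_left): buffer="mfmfbpz" (len 7), cursors c1@1 c2@3, authorship .1.2...
After op 3 (insert('x')): buffer="mxfmxfbpz" (len 9), cursors c1@2 c2@5, authorship .11.22...
After op 4 (add_cursor(2)): buffer="mxfmxfbpz" (len 9), cursors c1@2 c3@2 c2@5, authorship .11.22...
After op 5 (insert('n')): buffer="mxnnfmxnfbpz" (len 12), cursors c1@4 c3@4 c2@8, authorship .1131.222...
After op 6 (add_cursor(0)): buffer="mxnnfmxnfbpz" (len 12), cursors c4@0 c1@4 c3@4 c2@8, authorship .1131.222...
After op 7 (delete): buffer="mxfmxfbpz" (len 9), cursors c4@0 c1@2 c3@2 c2@5, authorship .11.22...
After op 8 (insert('c')): buffer="cmxccfmxcfbpz" (len 13), cursors c4@1 c1@5 c3@5 c2@9, authorship 4.1131.222...

Answer: 5 9 5 1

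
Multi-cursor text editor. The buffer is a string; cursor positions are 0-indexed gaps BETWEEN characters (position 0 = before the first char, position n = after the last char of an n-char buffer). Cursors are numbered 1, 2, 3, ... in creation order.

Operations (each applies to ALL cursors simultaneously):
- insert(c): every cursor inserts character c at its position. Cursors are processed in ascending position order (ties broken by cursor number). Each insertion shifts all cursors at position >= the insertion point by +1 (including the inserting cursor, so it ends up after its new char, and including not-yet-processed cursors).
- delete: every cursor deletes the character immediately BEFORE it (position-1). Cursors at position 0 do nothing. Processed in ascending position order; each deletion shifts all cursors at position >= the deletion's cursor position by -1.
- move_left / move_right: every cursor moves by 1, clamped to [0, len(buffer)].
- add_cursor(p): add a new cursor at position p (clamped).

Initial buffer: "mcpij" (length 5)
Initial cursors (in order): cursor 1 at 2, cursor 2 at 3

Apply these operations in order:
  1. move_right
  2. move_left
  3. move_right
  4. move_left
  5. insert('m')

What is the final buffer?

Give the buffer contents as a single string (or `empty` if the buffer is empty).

After op 1 (move_right): buffer="mcpij" (len 5), cursors c1@3 c2@4, authorship .....
After op 2 (move_left): buffer="mcpij" (len 5), cursors c1@2 c2@3, authorship .....
After op 3 (move_right): buffer="mcpij" (len 5), cursors c1@3 c2@4, authorship .....
After op 4 (move_left): buffer="mcpij" (len 5), cursors c1@2 c2@3, authorship .....
After op 5 (insert('m')): buffer="mcmpmij" (len 7), cursors c1@3 c2@5, authorship ..1.2..

Answer: mcmpmij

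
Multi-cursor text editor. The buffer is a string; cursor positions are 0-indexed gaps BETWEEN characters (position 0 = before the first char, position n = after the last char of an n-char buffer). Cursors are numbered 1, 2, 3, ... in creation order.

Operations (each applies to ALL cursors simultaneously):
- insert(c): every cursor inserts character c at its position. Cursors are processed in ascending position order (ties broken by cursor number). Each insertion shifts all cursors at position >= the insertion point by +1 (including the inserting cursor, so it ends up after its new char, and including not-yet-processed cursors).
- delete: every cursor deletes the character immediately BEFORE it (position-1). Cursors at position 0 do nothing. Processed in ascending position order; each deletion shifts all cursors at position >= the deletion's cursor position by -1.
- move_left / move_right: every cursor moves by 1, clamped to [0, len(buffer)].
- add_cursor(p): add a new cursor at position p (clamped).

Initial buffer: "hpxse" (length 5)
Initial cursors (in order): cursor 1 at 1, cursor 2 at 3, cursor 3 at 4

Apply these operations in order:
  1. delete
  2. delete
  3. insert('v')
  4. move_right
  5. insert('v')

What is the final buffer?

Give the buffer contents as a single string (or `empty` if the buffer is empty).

After op 1 (delete): buffer="pe" (len 2), cursors c1@0 c2@1 c3@1, authorship ..
After op 2 (delete): buffer="e" (len 1), cursors c1@0 c2@0 c3@0, authorship .
After op 3 (insert('v')): buffer="vvve" (len 4), cursors c1@3 c2@3 c3@3, authorship 123.
After op 4 (move_right): buffer="vvve" (len 4), cursors c1@4 c2@4 c3@4, authorship 123.
After op 5 (insert('v')): buffer="vvvevvv" (len 7), cursors c1@7 c2@7 c3@7, authorship 123.123

Answer: vvvevvv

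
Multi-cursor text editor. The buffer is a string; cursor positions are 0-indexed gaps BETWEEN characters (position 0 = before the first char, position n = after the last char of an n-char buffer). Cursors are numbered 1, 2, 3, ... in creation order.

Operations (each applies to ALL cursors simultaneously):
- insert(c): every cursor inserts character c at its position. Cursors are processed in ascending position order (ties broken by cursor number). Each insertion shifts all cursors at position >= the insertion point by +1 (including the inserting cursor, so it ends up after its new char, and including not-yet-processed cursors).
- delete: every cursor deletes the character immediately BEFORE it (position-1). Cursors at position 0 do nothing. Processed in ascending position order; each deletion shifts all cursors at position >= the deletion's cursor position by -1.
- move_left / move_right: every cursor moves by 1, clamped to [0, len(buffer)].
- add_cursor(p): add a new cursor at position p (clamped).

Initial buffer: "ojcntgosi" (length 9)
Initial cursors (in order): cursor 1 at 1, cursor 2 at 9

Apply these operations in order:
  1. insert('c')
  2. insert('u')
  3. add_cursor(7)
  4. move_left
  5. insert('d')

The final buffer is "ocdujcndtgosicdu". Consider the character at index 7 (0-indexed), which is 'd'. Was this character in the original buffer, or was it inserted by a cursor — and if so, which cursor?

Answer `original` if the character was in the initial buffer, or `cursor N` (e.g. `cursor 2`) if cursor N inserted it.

After op 1 (insert('c')): buffer="ocjcntgosic" (len 11), cursors c1@2 c2@11, authorship .1........2
After op 2 (insert('u')): buffer="ocujcntgosicu" (len 13), cursors c1@3 c2@13, authorship .11........22
After op 3 (add_cursor(7)): buffer="ocujcntgosicu" (len 13), cursors c1@3 c3@7 c2@13, authorship .11........22
After op 4 (move_left): buffer="ocujcntgosicu" (len 13), cursors c1@2 c3@6 c2@12, authorship .11........22
After op 5 (insert('d')): buffer="ocdujcndtgosicdu" (len 16), cursors c1@3 c3@8 c2@15, authorship .111...3.....222
Authorship (.=original, N=cursor N): . 1 1 1 . . . 3 . . . . . 2 2 2
Index 7: author = 3

Answer: cursor 3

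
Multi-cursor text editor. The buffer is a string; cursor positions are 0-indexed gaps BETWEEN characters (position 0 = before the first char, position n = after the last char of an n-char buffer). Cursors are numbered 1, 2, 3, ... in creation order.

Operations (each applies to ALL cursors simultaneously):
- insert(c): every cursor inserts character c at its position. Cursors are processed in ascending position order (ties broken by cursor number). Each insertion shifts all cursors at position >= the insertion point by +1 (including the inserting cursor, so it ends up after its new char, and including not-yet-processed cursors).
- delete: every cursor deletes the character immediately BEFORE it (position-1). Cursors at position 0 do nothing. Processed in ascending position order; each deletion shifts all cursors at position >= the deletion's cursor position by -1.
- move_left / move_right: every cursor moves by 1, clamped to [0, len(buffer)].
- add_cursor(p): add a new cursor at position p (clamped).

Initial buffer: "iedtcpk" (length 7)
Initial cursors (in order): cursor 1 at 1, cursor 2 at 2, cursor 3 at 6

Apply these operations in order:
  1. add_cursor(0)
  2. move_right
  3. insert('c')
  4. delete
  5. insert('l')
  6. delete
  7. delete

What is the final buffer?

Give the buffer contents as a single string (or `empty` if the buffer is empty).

Answer: tcp

Derivation:
After op 1 (add_cursor(0)): buffer="iedtcpk" (len 7), cursors c4@0 c1@1 c2@2 c3@6, authorship .......
After op 2 (move_right): buffer="iedtcpk" (len 7), cursors c4@1 c1@2 c2@3 c3@7, authorship .......
After op 3 (insert('c')): buffer="icecdctcpkc" (len 11), cursors c4@2 c1@4 c2@6 c3@11, authorship .4.1.2....3
After op 4 (delete): buffer="iedtcpk" (len 7), cursors c4@1 c1@2 c2@3 c3@7, authorship .......
After op 5 (insert('l')): buffer="ileldltcpkl" (len 11), cursors c4@2 c1@4 c2@6 c3@11, authorship .4.1.2....3
After op 6 (delete): buffer="iedtcpk" (len 7), cursors c4@1 c1@2 c2@3 c3@7, authorship .......
After op 7 (delete): buffer="tcp" (len 3), cursors c1@0 c2@0 c4@0 c3@3, authorship ...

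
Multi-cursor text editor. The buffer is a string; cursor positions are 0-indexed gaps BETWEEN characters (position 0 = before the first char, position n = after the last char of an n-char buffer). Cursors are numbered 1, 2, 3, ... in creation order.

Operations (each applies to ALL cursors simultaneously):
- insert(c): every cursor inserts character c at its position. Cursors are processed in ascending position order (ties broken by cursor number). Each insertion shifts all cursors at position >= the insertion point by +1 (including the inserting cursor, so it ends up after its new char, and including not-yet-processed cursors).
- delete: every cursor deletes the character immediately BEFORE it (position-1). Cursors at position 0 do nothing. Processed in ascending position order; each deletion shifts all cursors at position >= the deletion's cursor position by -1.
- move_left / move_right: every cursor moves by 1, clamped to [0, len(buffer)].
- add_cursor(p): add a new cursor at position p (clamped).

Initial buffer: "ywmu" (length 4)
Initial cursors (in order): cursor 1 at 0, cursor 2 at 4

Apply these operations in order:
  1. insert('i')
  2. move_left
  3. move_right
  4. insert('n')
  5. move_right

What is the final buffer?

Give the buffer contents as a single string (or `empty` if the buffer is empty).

After op 1 (insert('i')): buffer="iywmui" (len 6), cursors c1@1 c2@6, authorship 1....2
After op 2 (move_left): buffer="iywmui" (len 6), cursors c1@0 c2@5, authorship 1....2
After op 3 (move_right): buffer="iywmui" (len 6), cursors c1@1 c2@6, authorship 1....2
After op 4 (insert('n')): buffer="inywmuin" (len 8), cursors c1@2 c2@8, authorship 11....22
After op 5 (move_right): buffer="inywmuin" (len 8), cursors c1@3 c2@8, authorship 11....22

Answer: inywmuin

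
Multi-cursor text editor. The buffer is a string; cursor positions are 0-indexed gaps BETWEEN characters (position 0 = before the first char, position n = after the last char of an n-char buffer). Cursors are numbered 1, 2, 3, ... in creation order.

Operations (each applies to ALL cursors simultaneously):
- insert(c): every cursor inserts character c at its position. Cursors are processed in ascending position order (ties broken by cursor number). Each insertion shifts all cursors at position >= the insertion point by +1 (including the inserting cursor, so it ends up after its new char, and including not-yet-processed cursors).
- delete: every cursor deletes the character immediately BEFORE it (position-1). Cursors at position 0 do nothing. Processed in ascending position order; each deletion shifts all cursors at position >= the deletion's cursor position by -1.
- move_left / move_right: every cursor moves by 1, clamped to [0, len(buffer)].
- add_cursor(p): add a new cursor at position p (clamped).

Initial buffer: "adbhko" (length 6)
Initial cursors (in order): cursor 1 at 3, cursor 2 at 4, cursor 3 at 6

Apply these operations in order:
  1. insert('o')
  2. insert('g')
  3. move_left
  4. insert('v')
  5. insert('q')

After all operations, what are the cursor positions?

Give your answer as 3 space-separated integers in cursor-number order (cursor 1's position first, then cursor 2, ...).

Answer: 6 11 17

Derivation:
After op 1 (insert('o')): buffer="adbohokoo" (len 9), cursors c1@4 c2@6 c3@9, authorship ...1.2..3
After op 2 (insert('g')): buffer="adboghogkoog" (len 12), cursors c1@5 c2@8 c3@12, authorship ...11.22..33
After op 3 (move_left): buffer="adboghogkoog" (len 12), cursors c1@4 c2@7 c3@11, authorship ...11.22..33
After op 4 (insert('v')): buffer="adbovghovgkoovg" (len 15), cursors c1@5 c2@9 c3@14, authorship ...111.222..333
After op 5 (insert('q')): buffer="adbovqghovqgkoovqg" (len 18), cursors c1@6 c2@11 c3@17, authorship ...1111.2222..3333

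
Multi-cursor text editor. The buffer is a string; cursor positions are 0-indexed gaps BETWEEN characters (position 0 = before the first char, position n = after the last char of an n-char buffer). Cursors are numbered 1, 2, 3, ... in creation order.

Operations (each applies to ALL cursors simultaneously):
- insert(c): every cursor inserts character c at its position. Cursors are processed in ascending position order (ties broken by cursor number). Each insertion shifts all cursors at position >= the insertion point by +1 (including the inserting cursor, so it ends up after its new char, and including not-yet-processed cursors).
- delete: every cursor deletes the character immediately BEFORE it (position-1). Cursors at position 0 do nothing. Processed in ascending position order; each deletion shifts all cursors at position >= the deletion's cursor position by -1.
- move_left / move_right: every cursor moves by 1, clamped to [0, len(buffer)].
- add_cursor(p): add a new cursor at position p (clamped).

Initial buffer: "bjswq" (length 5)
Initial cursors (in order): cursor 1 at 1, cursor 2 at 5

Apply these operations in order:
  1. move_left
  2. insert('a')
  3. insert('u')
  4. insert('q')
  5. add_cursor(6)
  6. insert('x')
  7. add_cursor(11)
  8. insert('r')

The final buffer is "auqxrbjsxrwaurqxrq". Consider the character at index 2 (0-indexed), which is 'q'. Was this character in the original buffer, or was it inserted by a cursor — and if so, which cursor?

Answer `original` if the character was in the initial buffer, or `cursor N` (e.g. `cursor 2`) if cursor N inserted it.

After op 1 (move_left): buffer="bjswq" (len 5), cursors c1@0 c2@4, authorship .....
After op 2 (insert('a')): buffer="abjswaq" (len 7), cursors c1@1 c2@6, authorship 1....2.
After op 3 (insert('u')): buffer="aubjswauq" (len 9), cursors c1@2 c2@8, authorship 11....22.
After op 4 (insert('q')): buffer="auqbjswauqq" (len 11), cursors c1@3 c2@10, authorship 111....222.
After op 5 (add_cursor(6)): buffer="auqbjswauqq" (len 11), cursors c1@3 c3@6 c2@10, authorship 111....222.
After op 6 (insert('x')): buffer="auqxbjsxwauqxq" (len 14), cursors c1@4 c3@8 c2@13, authorship 1111...3.2222.
After op 7 (add_cursor(11)): buffer="auqxbjsxwauqxq" (len 14), cursors c1@4 c3@8 c4@11 c2@13, authorship 1111...3.2222.
After op 8 (insert('r')): buffer="auqxrbjsxrwaurqxrq" (len 18), cursors c1@5 c3@10 c4@14 c2@17, authorship 11111...33.224222.
Authorship (.=original, N=cursor N): 1 1 1 1 1 . . . 3 3 . 2 2 4 2 2 2 .
Index 2: author = 1

Answer: cursor 1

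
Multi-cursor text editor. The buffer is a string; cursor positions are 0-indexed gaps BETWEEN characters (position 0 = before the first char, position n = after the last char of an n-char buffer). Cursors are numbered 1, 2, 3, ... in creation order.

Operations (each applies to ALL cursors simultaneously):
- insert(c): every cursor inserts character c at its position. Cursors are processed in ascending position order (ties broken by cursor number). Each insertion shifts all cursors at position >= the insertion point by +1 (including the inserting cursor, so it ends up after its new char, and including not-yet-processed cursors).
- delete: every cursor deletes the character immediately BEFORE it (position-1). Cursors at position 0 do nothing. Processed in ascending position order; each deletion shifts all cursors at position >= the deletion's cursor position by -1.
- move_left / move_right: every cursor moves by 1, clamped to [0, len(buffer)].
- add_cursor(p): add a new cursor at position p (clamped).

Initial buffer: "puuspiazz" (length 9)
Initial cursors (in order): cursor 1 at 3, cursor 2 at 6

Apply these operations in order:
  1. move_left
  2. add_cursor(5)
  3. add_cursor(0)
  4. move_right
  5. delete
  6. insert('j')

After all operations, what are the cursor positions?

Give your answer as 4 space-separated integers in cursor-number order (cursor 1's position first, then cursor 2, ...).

After op 1 (move_left): buffer="puuspiazz" (len 9), cursors c1@2 c2@5, authorship .........
After op 2 (add_cursor(5)): buffer="puuspiazz" (len 9), cursors c1@2 c2@5 c3@5, authorship .........
After op 3 (add_cursor(0)): buffer="puuspiazz" (len 9), cursors c4@0 c1@2 c2@5 c3@5, authorship .........
After op 4 (move_right): buffer="puuspiazz" (len 9), cursors c4@1 c1@3 c2@6 c3@6, authorship .........
After op 5 (delete): buffer="usazz" (len 5), cursors c4@0 c1@1 c2@2 c3@2, authorship .....
After op 6 (insert('j')): buffer="jujsjjazz" (len 9), cursors c4@1 c1@3 c2@6 c3@6, authorship 4.1.23...

Answer: 3 6 6 1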